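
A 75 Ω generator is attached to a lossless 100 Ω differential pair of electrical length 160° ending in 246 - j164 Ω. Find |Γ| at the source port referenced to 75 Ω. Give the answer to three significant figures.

|Γ| ≈ 0.659

tan(βl) = -0.364
Z_in = Z_0·(Z_L + jZ_0·tanβl)/(Z_0 + jZ_L·tanβl) = 289 + j145 Ω
Γ_s = (Z_in − Z_s)/(Z_in + Z_s) = (214 + j145)/(364 + j145), |Γ_s| = 0.659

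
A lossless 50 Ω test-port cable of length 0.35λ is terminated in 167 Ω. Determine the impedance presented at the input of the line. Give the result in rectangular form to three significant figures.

Z_in ≈ 21.8 + j31.6 Ω

βl = 2π × 0.35 = 126°
tan(βl) = tan(126°) = -1.38
Z_in = Z_0·(Z_L + jZ_0·tanβl)/(Z_0 + jZ_L·tanβl)
     = 50·(167 − j68.8)/(50 − j230)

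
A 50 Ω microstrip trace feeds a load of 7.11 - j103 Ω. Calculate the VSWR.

Γ = (Z_L − Z_0)/(Z_L + Z_0) = (-42.89 − j103)/(57.11 − j103)
|Γ| = 112/118 = 0.947
VSWR = (1 + |Γ|)/(1 − |Γ|) = 1.95/0.0526

VSWR ≈ 37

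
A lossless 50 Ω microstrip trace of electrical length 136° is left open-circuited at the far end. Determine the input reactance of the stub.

X_in ≈ 51.8 Ω (inductive)

tan(βl) = -0.966
For an open-circuited stub, Z_in = −jZ_0·cot(βl) = −jZ_0/tan(βl)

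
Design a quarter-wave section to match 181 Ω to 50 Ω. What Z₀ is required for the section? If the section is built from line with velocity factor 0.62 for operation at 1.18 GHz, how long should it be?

Z_qwt ≈ 95.1 Ω; length ≈ 3.94 cm

Z_qwt = √(Z_0·R_L) = √(50 × 181) = √9050
λ = 0.62·c/f = 0.158 m, so l = λ/4 = 0.0394 m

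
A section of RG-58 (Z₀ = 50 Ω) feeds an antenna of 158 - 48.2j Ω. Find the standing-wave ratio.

Γ = (Z_L − Z_0)/(Z_L + Z_0) = (108 − j48.2)/(208 − j48.2)
|Γ| = 118/214 = 0.554
VSWR = (1 + |Γ|)/(1 − |Γ|) = 1.55/0.446

VSWR ≈ 3.48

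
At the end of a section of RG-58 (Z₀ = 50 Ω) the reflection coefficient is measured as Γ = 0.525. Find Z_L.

Z_L ≈ 161 Ω

Z_L = Z_0·(1 + Γ)/(1 − Γ) = 50·(1.52)/(0.475)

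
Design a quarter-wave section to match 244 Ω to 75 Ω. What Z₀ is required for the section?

Z_qwt ≈ 135 Ω

Z_qwt = √(Z_0·R_L) = √(75 × 244) = √18300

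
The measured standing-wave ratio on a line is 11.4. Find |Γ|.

|Γ| = (S − 1)/(S + 1) = (11.4 − 1)/(11.4 + 1) = 10.4/12.4

|Γ| ≈ 0.839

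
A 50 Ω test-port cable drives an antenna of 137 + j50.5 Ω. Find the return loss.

RL ≈ 5.69 dB

Γ = (87 + j50.5)/(187 + j50.5), |Γ| = 0.519
RL = −20·log₁₀|Γ| = −20·log₁₀(0.519)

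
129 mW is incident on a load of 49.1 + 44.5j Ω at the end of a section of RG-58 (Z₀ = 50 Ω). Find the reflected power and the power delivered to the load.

P_reflected ≈ 21.7 mW; P_delivered ≈ 107 mW

|Γ| = |(-0.9 + j44.5)/(99.1 + j44.5)| = 0.41
|Γ|² = 0.168
P_refl = |Γ|²·P_inc = 21.7 mW, P_del = (1 − |Γ|²)·P_inc = 107 mW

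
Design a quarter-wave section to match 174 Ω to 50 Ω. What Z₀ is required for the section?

Z_qwt ≈ 93.3 Ω

Z_qwt = √(Z_0·R_L) = √(50 × 174) = √8700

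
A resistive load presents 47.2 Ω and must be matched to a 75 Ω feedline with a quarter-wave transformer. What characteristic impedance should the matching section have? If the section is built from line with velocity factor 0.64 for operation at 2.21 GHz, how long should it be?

Z_qwt = √(Z_0·R_L) = √(75 × 47.2) = √3540
λ = 0.64·c/f = 0.0869 m, so l = λ/4 = 0.0217 m

Z_qwt ≈ 59.5 Ω; length ≈ 2.17 cm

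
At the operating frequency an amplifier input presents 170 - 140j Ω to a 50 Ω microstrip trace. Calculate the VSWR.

Γ = (Z_L − Z_0)/(Z_L + Z_0) = (120 − j140)/(220 − j140)
|Γ| = 184/261 = 0.707
VSWR = (1 + |Γ|)/(1 − |Γ|) = 1.71/0.293

VSWR ≈ 5.83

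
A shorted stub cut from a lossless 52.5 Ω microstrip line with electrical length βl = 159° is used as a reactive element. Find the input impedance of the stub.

Z_in ≈ −j20.2 Ω

tan(βl) = -0.384
For a shorted stub, Z_in = jZ_0·tan(βl)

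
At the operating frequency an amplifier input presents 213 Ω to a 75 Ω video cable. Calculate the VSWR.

VSWR ≈ 2.84

Γ = (213 − 75)/(213 + 75) = 0.479
VSWR = (1 + 0.479)/(1 − 0.479)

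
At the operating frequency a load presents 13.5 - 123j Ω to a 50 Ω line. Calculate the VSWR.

VSWR ≈ 26.3

Γ = (Z_L − Z_0)/(Z_L + Z_0) = (-36.5 − j123)/(63.5 − j123)
|Γ| = 128/138 = 0.927
VSWR = (1 + |Γ|)/(1 − |Γ|) = 1.93/0.0731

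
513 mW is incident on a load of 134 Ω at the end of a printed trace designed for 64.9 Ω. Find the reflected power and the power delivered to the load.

P_reflected ≈ 61.9 mW; P_delivered ≈ 451 mW

Γ = (134 − 64.9)/(134 + 64.9) = 0.347
|Γ|² = 0.121
P_refl = |Γ|²·P_inc = 61.9 mW, P_del = (1 − |Γ|²)·P_inc = 451 mW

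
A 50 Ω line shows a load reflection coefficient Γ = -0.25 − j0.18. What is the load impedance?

Z_L = Z_0·(1 + Γ)/(1 − Γ) = 50·(0.75 − j0.18)/(1.25 + j0.18)

Z_L ≈ 28.4 − j11.3 Ω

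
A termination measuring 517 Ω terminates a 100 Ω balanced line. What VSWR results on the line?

Γ = (517 − 100)/(517 + 100) = 0.676
VSWR = (1 + 0.676)/(1 − 0.676)

VSWR ≈ 5.17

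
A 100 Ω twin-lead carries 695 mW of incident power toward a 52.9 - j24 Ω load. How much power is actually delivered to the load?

P_delivered ≈ 614 mW

|Γ| = |(-47.1 − j24)/(152.9 − j24)| = 0.342
|Γ|² = 0.117
P_refl = |Γ|²·P_inc = 81.1 mW, P_del = (1 − |Γ|²)·P_inc = 614 mW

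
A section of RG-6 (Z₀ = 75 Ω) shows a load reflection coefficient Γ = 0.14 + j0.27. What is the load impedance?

Z_L ≈ 83.8 + j49.8 Ω

Z_L = Z_0·(1 + Γ)/(1 − Γ) = 75·(1.14 + j0.27)/(0.86 − j0.27)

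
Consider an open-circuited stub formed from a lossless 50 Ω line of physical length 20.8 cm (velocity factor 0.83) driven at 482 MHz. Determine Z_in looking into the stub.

Z_in ≈ +j71.3 Ω

λ = v/f = 0.83·c / 482 MHz = 0.517 m
βl = 2π·l/λ = 2π × 0.403 = 145°
tan(βl) = -0.702
For an open-circuited stub, Z_in = −jZ_0·cot(βl) = −jZ_0/tan(βl)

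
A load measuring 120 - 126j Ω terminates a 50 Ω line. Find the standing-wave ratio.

VSWR ≈ 5.27

Γ = (Z_L − Z_0)/(Z_L + Z_0) = (70 − j126)/(170 − j126)
|Γ| = 144/212 = 0.681
VSWR = (1 + |Γ|)/(1 − |Γ|) = 1.68/0.319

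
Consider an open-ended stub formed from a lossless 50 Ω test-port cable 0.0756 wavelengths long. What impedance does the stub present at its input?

βl = 2π × 0.0756 = 27.2°
tan(βl) = 0.514
For an open-ended stub, Z_in = −jZ_0·cot(βl) = −jZ_0/tan(βl)

Z_in ≈ −j97.2 Ω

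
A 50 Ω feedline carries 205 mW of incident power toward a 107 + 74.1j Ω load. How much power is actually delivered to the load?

|Γ| = |(57 + j74.1)/(157 + j74.1)| = 0.538
|Γ|² = 0.29
P_refl = |Γ|²·P_inc = 59.4 mW, P_del = (1 − |Γ|²)·P_inc = 146 mW

P_delivered ≈ 146 mW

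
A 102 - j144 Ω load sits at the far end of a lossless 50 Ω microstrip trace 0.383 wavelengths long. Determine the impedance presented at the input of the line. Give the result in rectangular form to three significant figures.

Z_in ≈ 31 + j82.3 Ω

βl = 2π × 0.383 = 138°
tan(βl) = tan(138°) = -0.904
Z_in = Z_0·(Z_L + jZ_0·tanβl)/(Z_0 + jZ_L·tanβl)
     = 50·(102 − j189)/(-80.2 − j92.2)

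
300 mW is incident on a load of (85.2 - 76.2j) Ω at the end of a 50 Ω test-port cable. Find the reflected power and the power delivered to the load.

|Γ| = |(35.2 − j76.2)/(135.2 − j76.2)| = 0.541
|Γ|² = 0.293
P_refl = |Γ|²·P_inc = 87.8 mW, P_del = (1 − |Γ|²)·P_inc = 212 mW

P_reflected ≈ 87.8 mW; P_delivered ≈ 212 mW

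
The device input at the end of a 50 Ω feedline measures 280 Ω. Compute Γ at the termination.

Γ = (Z_L − Z_0)/(Z_L + Z_0) = (280 − 50)/(280 + 50) = 230/330

Γ = 0.697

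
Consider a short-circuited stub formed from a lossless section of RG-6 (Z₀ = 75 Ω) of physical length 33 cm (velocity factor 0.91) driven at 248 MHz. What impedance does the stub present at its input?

Z_in ≈ −j232 Ω

λ = v/f = 0.91·c / 248 MHz = 1.1 m
βl = 2π·l/λ = 2π × 0.3 = 108°
tan(βl) = -3.09
For a short-circuited stub, Z_in = jZ_0·tan(βl)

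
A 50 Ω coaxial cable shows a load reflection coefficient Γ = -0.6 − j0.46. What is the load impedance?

Z_L = Z_0·(1 + Γ)/(1 − Γ) = 50·(0.4 − j0.46)/(1.6 + j0.46)

Z_L ≈ 7.73 − j16.6 Ω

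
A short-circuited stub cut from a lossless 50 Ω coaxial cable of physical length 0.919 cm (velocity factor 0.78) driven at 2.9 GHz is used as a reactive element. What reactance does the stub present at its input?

X_in ≈ 43.5 Ω (inductive)

λ = v/f = 0.78·c / 2.9 GHz = 0.0807 m
βl = 2π·l/λ = 2π × 0.114 = 41°
tan(βl) = 0.869
For a short-circuited stub, Z_in = jZ_0·tan(βl)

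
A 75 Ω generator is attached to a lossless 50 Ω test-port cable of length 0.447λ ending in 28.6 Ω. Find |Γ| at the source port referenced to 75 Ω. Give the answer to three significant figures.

βl = 2π × 0.447 = 161°
tan(βl) = -0.346
Z_in = Z_0·(Z_L + jZ_0·tanβl)/(Z_0 + jZ_L·tanβl) = 30.8 − j11.2 Ω
Γ_s = (Z_in − Z_s)/(Z_in + Z_s) = (-44.2 − j11.2)/(106 − j11.2), |Γ_s| = 0.428

|Γ| ≈ 0.428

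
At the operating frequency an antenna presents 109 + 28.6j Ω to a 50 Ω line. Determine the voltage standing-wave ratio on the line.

VSWR ≈ 2.37

Γ = (Z_L − Z_0)/(Z_L + Z_0) = (59 + j28.6)/(159 + j28.6)
|Γ| = 65.6/162 = 0.406
VSWR = (1 + |Γ|)/(1 − |Γ|) = 1.41/0.594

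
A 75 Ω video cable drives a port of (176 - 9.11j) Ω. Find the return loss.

Γ = (101 − j9.11)/(251 − j9.11), |Γ| = 0.404
RL = −20·log₁₀|Γ| = −20·log₁₀(0.404)

RL ≈ 7.88 dB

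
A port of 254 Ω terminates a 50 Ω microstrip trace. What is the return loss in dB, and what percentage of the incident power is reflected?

Γ = (254 − 50)/(254 + 50) = 0.671
RL = −20·log₁₀(0.671) = 3.46 dB
P_refl/P_inc = |Γ|² = 0.45

RL ≈ 3.46 dB; 45% of incident power reflected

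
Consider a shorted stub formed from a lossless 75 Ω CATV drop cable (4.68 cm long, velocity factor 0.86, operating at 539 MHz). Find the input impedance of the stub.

Z_in ≈ +j52.9 Ω

λ = v/f = 0.86·c / 539 MHz = 0.479 m
βl = 2π·l/λ = 2π × 0.0978 = 35.2°
tan(βl) = 0.705
For a shorted stub, Z_in = jZ_0·tan(βl)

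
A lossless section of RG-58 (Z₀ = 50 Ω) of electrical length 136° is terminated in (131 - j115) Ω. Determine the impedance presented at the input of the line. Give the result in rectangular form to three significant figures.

Z_in ≈ 32.1 + j67.3 Ω

tan(βl) = tan(136°) = -0.966
Z_in = Z_0·(Z_L + jZ_0·tanβl)/(Z_0 + jZ_L·tanβl)
     = 50·(131 − j163)/(-61.1 − j127)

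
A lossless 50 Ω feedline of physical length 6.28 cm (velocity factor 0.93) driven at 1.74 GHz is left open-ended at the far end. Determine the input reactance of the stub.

X_in ≈ 61.7 Ω (inductive)

λ = v/f = 0.93·c / 1.74 GHz = 0.16 m
βl = 2π·l/λ = 2π × 0.392 = 141°
tan(βl) = -0.81
For an open-ended stub, Z_in = −jZ_0·cot(βl) = −jZ_0/tan(βl)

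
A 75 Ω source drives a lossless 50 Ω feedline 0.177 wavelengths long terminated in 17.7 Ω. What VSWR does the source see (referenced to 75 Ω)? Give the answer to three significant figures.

βl = 2π × 0.177 = 63.7°
tan(βl) = 2.03
Z_in = Z_0·(Z_L + jZ_0·tanβl)/(Z_0 + jZ_L·tanβl) = 59.6 + j58.5 Ω
Γ_s = (Z_in − Z_s)/(Z_in + Z_s) = (-15.4 + j58.5)/(135 + j58.5), |Γ_s| = 0.412
VSWR = (1 + |Γ_s|)/(1 − |Γ_s|)

VSWR ≈ 2.4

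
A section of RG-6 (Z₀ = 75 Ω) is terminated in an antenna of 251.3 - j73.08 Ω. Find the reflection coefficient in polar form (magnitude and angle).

Γ = (Z_L − Z_0)/(Z_L + Z_0) = (176.3 − j73.08)/(326.3 − j73.08)
|Γ| = 191/334 = 0.571

Γ ≈ 0.571 ∠ -9.89°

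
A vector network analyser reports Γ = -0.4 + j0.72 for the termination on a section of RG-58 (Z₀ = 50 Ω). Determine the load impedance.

Z_L ≈ 6.49 + j29.1 Ω

Z_L = Z_0·(1 + Γ)/(1 − Γ) = 50·(0.6 + j0.72)/(1.4 − j0.72)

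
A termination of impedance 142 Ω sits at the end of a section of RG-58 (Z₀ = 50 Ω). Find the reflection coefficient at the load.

Γ = (Z_L − Z_0)/(Z_L + Z_0) = (142 − 50)/(142 + 50) = 92/192

Γ = 0.479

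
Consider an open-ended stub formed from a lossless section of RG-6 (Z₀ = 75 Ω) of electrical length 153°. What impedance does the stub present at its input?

tan(βl) = -0.51
For an open-ended stub, Z_in = −jZ_0·cot(βl) = −jZ_0/tan(βl)

Z_in ≈ +j147 Ω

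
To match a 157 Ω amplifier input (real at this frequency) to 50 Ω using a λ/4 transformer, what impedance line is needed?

Z_qwt = √(Z_0·R_L) = √(50 × 157) = √7850

Z_qwt ≈ 88.6 Ω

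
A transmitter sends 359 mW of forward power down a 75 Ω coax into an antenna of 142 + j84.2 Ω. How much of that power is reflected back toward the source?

|Γ| = |(67 + j84.2)/(217 + j84.2)| = 0.462
|Γ|² = 0.214
P_refl = |Γ|²·P_inc = 76.7 mW, P_del = (1 − |Γ|²)·P_inc = 282 mW

P_reflected ≈ 76.7 mW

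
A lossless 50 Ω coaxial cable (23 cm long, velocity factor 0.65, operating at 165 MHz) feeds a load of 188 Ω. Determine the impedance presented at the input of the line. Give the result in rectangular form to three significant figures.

λ = v/f = 0.65·c / 165 MHz = 1.18 m
βl = 2π·l/λ = 2π × 0.195 = 70.1°
tan(βl) = tan(70.1°) = 2.76
Z_in = Z_0·(Z_L + jZ_0·tanβl)/(Z_0 + jZ_L·tanβl)
     = 50·(188 + j138)/(50 + j518)

Z_in ≈ 14.9 − j16.7 Ω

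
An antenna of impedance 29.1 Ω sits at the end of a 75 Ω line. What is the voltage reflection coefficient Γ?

Γ = (Z_L − Z_0)/(Z_L + Z_0) = (29.1 − 75)/(29.1 + 75) = -45.9/104.1

Γ = -0.441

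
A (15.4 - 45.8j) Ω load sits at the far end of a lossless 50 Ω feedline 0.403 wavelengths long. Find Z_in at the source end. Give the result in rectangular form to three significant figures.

Z_in ≈ 130 − j146 Ω

βl = 2π × 0.403 = 145°
tan(βl) = tan(145°) = -0.698
Z_in = Z_0·(Z_L + jZ_0·tanβl)/(Z_0 + jZ_L·tanβl)
     = 50·(15.4 − j80.7)/(18 − j10.8)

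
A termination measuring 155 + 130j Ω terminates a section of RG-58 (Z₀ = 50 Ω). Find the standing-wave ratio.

Γ = (Z_L − Z_0)/(Z_L + Z_0) = (105 + j130)/(205 + j130)
|Γ| = 167/243 = 0.688
VSWR = (1 + |Γ|)/(1 − |Γ|) = 1.69/0.312

VSWR ≈ 5.42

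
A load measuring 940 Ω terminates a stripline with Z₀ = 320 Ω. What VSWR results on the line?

VSWR ≈ 2.94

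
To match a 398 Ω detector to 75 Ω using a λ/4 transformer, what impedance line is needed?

Z_qwt ≈ 173 Ω

Z_qwt = √(Z_0·R_L) = √(75 × 398) = √29850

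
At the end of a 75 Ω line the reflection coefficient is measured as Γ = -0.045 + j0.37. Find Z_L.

Z_L = Z_0·(1 + Γ)/(1 − Γ) = 75·(0.955 + j0.37)/(1.04 − j0.37)

Z_L ≈ 52.6 + j45.2 Ω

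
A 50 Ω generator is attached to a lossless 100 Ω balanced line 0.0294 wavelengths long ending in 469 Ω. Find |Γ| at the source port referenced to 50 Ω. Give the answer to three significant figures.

|Γ| ≈ 0.803

βl = 2π × 0.0294 = 10.6°
tan(βl) = 0.187
Z_in = Z_0·(Z_L + jZ_0·tanβl)/(Z_0 + jZ_L·tanβl) = 275 − j222 Ω
Γ_s = (Z_in − Z_s)/(Z_in + Z_s) = (225 − j222)/(325 − j222), |Γ_s| = 0.803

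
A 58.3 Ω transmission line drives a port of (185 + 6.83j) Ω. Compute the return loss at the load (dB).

RL ≈ 5.66 dB

Γ = (126.7 + j6.83)/(243.3 + j6.83), |Γ| = 0.521
RL = −20·log₁₀|Γ| = −20·log₁₀(0.521)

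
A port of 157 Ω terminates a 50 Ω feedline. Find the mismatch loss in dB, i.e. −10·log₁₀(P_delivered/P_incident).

Γ = (157 − 50)/(157 + 50) = 0.517
|Γ|² = 0.267, so P_del/P_inc = 1 − |Γ|² = 0.733
ML = −10·log₁₀(1 − |Γ|²)

mismatch loss ≈ 1.35 dB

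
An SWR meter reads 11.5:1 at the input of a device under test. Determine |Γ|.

|Γ| ≈ 0.84

|Γ| = (S − 1)/(S + 1) = (11.5 − 1)/(11.5 + 1) = 10.5/12.5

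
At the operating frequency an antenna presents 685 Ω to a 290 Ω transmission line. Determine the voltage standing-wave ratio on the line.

For a purely resistive load, VSWR = R_L/Z_0 or Z_0/R_L (whichever > 1) = 685/290

VSWR ≈ 2.36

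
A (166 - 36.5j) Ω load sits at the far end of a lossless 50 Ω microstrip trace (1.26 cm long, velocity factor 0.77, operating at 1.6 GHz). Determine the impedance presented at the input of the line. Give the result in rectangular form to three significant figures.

Z_in ≈ 36.7 − j55.7 Ω

λ = v/f = 0.77·c / 1.6 GHz = 0.144 m
βl = 2π·l/λ = 2π × 0.0873 = 31.4°
tan(βl) = tan(31.4°) = 0.611
Z_in = Z_0·(Z_L + jZ_0·tanβl)/(Z_0 + jZ_L·tanβl)
     = 50·(166 − j5.96)/(72.3 + j101)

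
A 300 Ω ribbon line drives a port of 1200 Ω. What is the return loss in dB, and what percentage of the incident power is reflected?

RL ≈ 4.44 dB; 36% of incident power reflected

Γ = (1200 − 300)/(1200 + 300) = 0.6
RL = −20·log₁₀(0.6) = 4.44 dB
P_refl/P_inc = |Γ|² = 0.36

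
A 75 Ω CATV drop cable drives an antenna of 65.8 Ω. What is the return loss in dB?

Γ = (65.8 − 75)/(65.8 + 75) = -0.0653
RL = −20·log₁₀|Γ| = −20·log₁₀(0.0653)

RL ≈ 23.7 dB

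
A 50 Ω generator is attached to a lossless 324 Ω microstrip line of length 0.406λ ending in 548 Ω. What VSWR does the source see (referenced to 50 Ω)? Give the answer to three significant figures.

VSWR ≈ 8.78

βl = 2π × 0.406 = 146°
tan(βl) = -0.67
Z_in = Z_0·(Z_L + jZ_0·tanβl)/(Z_0 + jZ_L·tanβl) = 347 + j177 Ω
Γ_s = (Z_in − Z_s)/(Z_in + Z_s) = (297 + j177)/(397 + j177), |Γ_s| = 0.795
VSWR = (1 + |Γ_s|)/(1 − |Γ_s|)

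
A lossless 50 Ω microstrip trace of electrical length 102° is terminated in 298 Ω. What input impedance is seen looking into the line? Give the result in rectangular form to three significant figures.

Z_in ≈ 8.76 + j10.3 Ω

tan(βl) = tan(102°) = -4.7
Z_in = Z_0·(Z_L + jZ_0·tanβl)/(Z_0 + jZ_L·tanβl)
     = 50·(298 − j235)/(50 − j1400)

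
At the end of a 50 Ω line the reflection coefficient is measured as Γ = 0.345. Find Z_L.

Z_L ≈ 103 Ω

Z_L = Z_0·(1 + Γ)/(1 − Γ) = 50·(1.34)/(0.655)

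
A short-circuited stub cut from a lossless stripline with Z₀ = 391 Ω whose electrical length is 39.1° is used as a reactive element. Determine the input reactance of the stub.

tan(βl) = 0.813
For a short-circuited stub, Z_in = jZ_0·tan(βl)

X_in ≈ 318 Ω (inductive)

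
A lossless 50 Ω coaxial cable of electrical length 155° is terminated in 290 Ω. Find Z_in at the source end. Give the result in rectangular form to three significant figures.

tan(βl) = tan(155°) = -0.466
Z_in = Z_0·(Z_L + jZ_0·tanβl)/(Z_0 + jZ_L·tanβl)
     = 50·(290 − j23.3)/(50 − j135)

Z_in ≈ 42.5 + j91.5 Ω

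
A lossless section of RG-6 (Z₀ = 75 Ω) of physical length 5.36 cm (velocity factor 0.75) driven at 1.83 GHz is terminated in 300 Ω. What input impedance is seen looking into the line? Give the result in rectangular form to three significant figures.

λ = v/f = 0.75·c / 1.83 GHz = 0.123 m
βl = 2π·l/λ = 2π × 0.436 = 157°
tan(βl) = tan(157°) = -0.426
Z_in = Z_0·(Z_L + jZ_0·tanβl)/(Z_0 + jZ_L·tanβl)
     = 75·(300 − j31.9)/(75 − j128)

Z_in ≈ 90.9 + j123 Ω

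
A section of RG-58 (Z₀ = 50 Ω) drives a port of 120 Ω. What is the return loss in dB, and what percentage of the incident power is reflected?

RL ≈ 7.71 dB; 17% of incident power reflected

Γ = (120 − 50)/(120 + 50) = 0.412
RL = −20·log₁₀(0.412) = 7.71 dB
P_refl/P_inc = |Γ|² = 0.17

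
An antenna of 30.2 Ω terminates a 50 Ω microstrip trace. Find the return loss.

Γ = (30.2 − 50)/(30.2 + 50) = -0.247
RL = −20·log₁₀|Γ| = −20·log₁₀(0.247)

RL ≈ 12.2 dB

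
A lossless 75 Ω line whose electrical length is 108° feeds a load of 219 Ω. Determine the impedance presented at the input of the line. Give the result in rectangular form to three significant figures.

Z_in ≈ 28 + j21.2 Ω

tan(βl) = tan(108°) = -3.08
Z_in = Z_0·(Z_L + jZ_0·tanβl)/(Z_0 + jZ_L·tanβl)
     = 75·(219 − j231)/(75 − j674)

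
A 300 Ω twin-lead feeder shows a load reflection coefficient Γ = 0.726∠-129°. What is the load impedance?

Z_L = Z_0·(1 + Γ)/(1 − Γ) = 300·(0.543 − j0.564)/(1.46 + j0.564)

Z_L ≈ 58.1 − j139 Ω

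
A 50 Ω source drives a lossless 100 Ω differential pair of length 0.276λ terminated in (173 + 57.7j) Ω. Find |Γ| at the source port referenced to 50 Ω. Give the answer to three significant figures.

|Γ| ≈ 0.0501

βl = 2π × 0.276 = 99.4°
tan(βl) = -6.07
Z_in = Z_0·(Z_L + jZ_0·tanβl)/(Z_0 + jZ_L·tanβl) = 50.2 − j5.02 Ω
Γ_s = (Z_in − Z_s)/(Z_in + Z_s) = (0.152 − j5.02)/(100 − j5.02), |Γ_s| = 0.0501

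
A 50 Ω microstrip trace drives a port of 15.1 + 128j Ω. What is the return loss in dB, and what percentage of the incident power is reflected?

Γ = (-34.9 + j128)/(65.1 + j128), |Γ| = 0.924
RL = −20·log₁₀(0.924) = 0.688 dB
P_refl/P_inc = |Γ|² = 0.854

RL ≈ 0.688 dB; 85.4% of incident power reflected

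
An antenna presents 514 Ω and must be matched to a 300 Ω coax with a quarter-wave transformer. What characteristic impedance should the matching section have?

Z_qwt ≈ 393 Ω

Z_qwt = √(Z_0·R_L) = √(300 × 514) = √154200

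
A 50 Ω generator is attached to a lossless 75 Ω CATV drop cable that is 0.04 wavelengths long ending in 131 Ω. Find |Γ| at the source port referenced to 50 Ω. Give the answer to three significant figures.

|Γ| ≈ 0.436

βl = 2π × 0.04 = 14.4°
tan(βl) = 0.257
Z_in = Z_0·(Z_L + jZ_0·tanβl)/(Z_0 + jZ_L·tanβl) = 116 − j32.9 Ω
Γ_s = (Z_in − Z_s)/(Z_in + Z_s) = (66.3 − j32.9)/(166 − j32.9), |Γ_s| = 0.436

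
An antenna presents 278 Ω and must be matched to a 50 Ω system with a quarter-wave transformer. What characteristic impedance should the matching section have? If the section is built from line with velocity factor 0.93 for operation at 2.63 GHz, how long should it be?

Z_qwt ≈ 118 Ω; length ≈ 2.65 cm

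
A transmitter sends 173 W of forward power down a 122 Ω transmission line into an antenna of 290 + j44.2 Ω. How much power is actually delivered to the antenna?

|Γ| = |(168 + j44.2)/(412 + j44.2)| = 0.419
|Γ|² = 0.176
P_refl = |Γ|²·P_inc = 30.4 W, P_del = (1 − |Γ|²)·P_inc = 143 W

P_delivered ≈ 143 W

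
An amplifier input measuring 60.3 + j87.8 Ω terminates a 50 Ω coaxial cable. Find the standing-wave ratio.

VSWR ≈ 4.36

Γ = (Z_L − Z_0)/(Z_L + Z_0) = (10.3 + j87.8)/(110.3 + j87.8)
|Γ| = 88.4/141 = 0.627
VSWR = (1 + |Γ|)/(1 − |Γ|) = 1.63/0.373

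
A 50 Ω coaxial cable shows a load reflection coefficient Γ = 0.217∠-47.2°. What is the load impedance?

Z_L = Z_0·(1 + Γ)/(1 − Γ) = 50·(1.15 − j0.159)/(0.853 + j0.159)

Z_L ≈ 63.3 − j21.2 Ω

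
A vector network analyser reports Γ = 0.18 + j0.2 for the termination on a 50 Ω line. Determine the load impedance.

Z_L ≈ 65.1 + j28.1 Ω

Z_L = Z_0·(1 + Γ)/(1 − Γ) = 50·(1.18 + j0.2)/(0.82 − j0.2)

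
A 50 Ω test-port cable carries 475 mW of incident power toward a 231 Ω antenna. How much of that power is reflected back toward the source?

Γ = (231 − 50)/(231 + 50) = 0.644
|Γ|² = 0.415
P_refl = |Γ|²·P_inc = 197 mW, P_del = (1 − |Γ|²)·P_inc = 278 mW

P_reflected ≈ 197 mW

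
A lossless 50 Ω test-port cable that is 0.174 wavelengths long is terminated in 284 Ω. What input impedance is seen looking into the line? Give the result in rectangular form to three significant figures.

βl = 2π × 0.174 = 62.6°
tan(βl) = tan(62.6°) = 1.93
Z_in = Z_0·(Z_L + jZ_0·tanβl)/(Z_0 + jZ_L·tanβl)
     = 50·(284 + j96.6)/(50 + j549)

Z_in ≈ 11.1 − j24.9 Ω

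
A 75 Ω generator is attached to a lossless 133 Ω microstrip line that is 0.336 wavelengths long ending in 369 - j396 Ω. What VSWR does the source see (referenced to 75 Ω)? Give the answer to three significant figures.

βl = 2π × 0.336 = 121°
tan(βl) = -1.67
Z_in = Z_0·(Z_L + jZ_0·tanβl)/(Z_0 + jZ_L·tanβl) = 37.6 + j112 Ω
Γ_s = (Z_in − Z_s)/(Z_in + Z_s) = (-37.4 + j112)/(113 + j112), |Γ_s| = 0.744
VSWR = (1 + |Γ_s|)/(1 − |Γ_s|)

VSWR ≈ 6.8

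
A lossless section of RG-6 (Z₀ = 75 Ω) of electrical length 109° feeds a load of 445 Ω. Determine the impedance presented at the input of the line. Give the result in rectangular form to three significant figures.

tan(βl) = tan(109°) = -2.9
Z_in = Z_0·(Z_L + jZ_0·tanβl)/(Z_0 + jZ_L·tanβl)
     = 75·(445 − j218)/(75 − j1290)

Z_in ≈ 14.1 + j25 Ω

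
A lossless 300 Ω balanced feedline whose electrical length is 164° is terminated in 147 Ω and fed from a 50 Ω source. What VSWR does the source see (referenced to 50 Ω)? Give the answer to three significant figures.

VSWR ≈ 3.7

tan(βl) = -0.287
Z_in = Z_0·(Z_L + jZ_0·tanβl)/(Z_0 + jZ_L·tanβl) = 156 − j64.1 Ω
Γ_s = (Z_in − Z_s)/(Z_in + Z_s) = (106 − j64.1)/(206 − j64.1), |Γ_s| = 0.574
VSWR = (1 + |Γ_s|)/(1 − |Γ_s|)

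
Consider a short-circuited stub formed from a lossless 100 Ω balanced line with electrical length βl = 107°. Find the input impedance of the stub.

tan(βl) = -3.27
For a short-circuited stub, Z_in = jZ_0·tan(βl)

Z_in ≈ −j327 Ω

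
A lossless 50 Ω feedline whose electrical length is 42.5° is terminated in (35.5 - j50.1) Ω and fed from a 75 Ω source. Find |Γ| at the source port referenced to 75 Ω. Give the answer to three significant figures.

|Γ| ≈ 0.653

tan(βl) = 0.916
Z_in = Z_0·(Z_L + jZ_0·tanβl)/(Z_0 + jZ_L·tanβl) = 15.9 − j7.63 Ω
Γ_s = (Z_in − Z_s)/(Z_in + Z_s) = (-59.1 − j7.63)/(90.9 − j7.63), |Γ_s| = 0.653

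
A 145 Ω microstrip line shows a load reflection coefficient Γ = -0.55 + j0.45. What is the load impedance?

Z_L = Z_0·(1 + Γ)/(1 − Γ) = 145·(0.45 + j0.45)/(1.55 − j0.45)

Z_L ≈ 27.6 + j50.1 Ω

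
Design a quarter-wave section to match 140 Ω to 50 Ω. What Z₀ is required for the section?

Z_qwt = √(Z_0·R_L) = √(50 × 140) = √7000

Z_qwt ≈ 83.7 Ω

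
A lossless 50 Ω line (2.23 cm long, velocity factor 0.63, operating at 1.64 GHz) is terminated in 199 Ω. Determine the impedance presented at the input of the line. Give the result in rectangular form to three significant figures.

Z_in ≈ 14.2 − j17.2 Ω

λ = v/f = 0.63·c / 1.64 GHz = 0.115 m
βl = 2π·l/λ = 2π × 0.194 = 69.7°
tan(βl) = tan(69.7°) = 2.7
Z_in = Z_0·(Z_L + jZ_0·tanβl)/(Z_0 + jZ_L·tanβl)
     = 50·(199 + j135)/(50 + j537)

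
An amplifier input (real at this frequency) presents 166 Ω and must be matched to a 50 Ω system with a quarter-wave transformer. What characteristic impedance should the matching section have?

Z_qwt ≈ 91.1 Ω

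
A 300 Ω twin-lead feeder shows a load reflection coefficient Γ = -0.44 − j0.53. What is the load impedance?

Z_L ≈ 67 − j135 Ω

Z_L = Z_0·(1 + Γ)/(1 − Γ) = 300·(0.56 − j0.53)/(1.44 + j0.53)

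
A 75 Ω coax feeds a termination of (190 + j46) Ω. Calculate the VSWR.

VSWR ≈ 2.71

Γ = (Z_L − Z_0)/(Z_L + Z_0) = (115 + j46)/(265 + j46)
|Γ| = 124/269 = 0.461
VSWR = (1 + |Γ|)/(1 − |Γ|) = 1.46/0.539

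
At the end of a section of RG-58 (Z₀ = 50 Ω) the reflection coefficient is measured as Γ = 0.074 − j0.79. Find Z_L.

Z_L = Z_0·(1 + Γ)/(1 − Γ) = 50·(1.07 − j0.79)/(0.926 + j0.79)

Z_L ≈ 12.5 − j53.3 Ω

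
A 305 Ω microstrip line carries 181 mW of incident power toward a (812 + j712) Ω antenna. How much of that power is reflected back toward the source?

P_reflected ≈ 78.8 mW

|Γ| = |(507 + j712)/(1117 + j712)| = 0.66
|Γ|² = 0.435
P_refl = |Γ|²·P_inc = 78.8 mW, P_del = (1 − |Γ|²)·P_inc = 102 mW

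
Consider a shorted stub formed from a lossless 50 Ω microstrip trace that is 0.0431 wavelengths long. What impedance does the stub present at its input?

βl = 2π × 0.0431 = 15.5°
tan(βl) = 0.278
For a shorted stub, Z_in = jZ_0·tan(βl)

Z_in ≈ +j13.9 Ω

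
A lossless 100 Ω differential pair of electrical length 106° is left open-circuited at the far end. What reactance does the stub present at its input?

tan(βl) = -3.49
For an open-circuited stub, Z_in = −jZ_0·cot(βl) = −jZ_0/tan(βl)

X_in ≈ 28.7 Ω (inductive)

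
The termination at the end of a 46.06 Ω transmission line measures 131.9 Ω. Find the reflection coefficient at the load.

Γ = 0.482

Γ = (Z_L − Z_0)/(Z_L + Z_0) = (131.9 − 46.06)/(131.9 + 46.06) = 85.84/178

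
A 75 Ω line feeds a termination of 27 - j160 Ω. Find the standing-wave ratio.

VSWR ≈ 15.7

Γ = (Z_L − Z_0)/(Z_L + Z_0) = (-48 − j160)/(102 − j160)
|Γ| = 167/190 = 0.88
VSWR = (1 + |Γ|)/(1 − |Γ|) = 1.88/0.12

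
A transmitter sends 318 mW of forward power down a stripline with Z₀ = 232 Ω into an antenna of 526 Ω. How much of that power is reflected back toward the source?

P_reflected ≈ 47.8 mW

Γ = (526 − 232)/(526 + 232) = 0.388
|Γ|² = 0.15
P_refl = |Γ|²·P_inc = 47.8 mW, P_del = (1 − |Γ|²)·P_inc = 270 mW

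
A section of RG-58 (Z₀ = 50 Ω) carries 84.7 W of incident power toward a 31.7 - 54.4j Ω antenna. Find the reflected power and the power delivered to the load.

|Γ| = |(-18.3 − j54.4)/(81.7 − j54.4)| = 0.585
|Γ|² = 0.342
P_refl = |Γ|²·P_inc = 29 W, P_del = (1 − |Γ|²)·P_inc = 55.7 W

P_reflected ≈ 29 W; P_delivered ≈ 55.7 W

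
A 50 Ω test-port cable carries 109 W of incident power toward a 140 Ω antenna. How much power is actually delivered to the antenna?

Γ = (140 − 50)/(140 + 50) = 0.474
|Γ|² = 0.224
P_refl = |Γ|²·P_inc = 24.5 W, P_del = (1 − |Γ|²)·P_inc = 84.5 W

P_delivered ≈ 84.5 W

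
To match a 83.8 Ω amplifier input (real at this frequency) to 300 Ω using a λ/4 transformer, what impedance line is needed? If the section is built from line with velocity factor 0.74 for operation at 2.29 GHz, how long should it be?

Z_qwt ≈ 159 Ω; length ≈ 2.42 cm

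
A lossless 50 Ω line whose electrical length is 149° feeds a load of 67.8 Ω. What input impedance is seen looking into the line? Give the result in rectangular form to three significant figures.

Z_in ≈ 55.5 + j15.1 Ω

tan(βl) = tan(149°) = -0.601
Z_in = Z_0·(Z_L + jZ_0·tanβl)/(Z_0 + jZ_L·tanβl)
     = 50·(67.8 − j30)/(50 − j40.7)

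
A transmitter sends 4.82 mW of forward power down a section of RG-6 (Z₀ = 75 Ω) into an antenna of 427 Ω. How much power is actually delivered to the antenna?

Γ = (427 − 75)/(427 + 75) = 0.701
|Γ|² = 0.492
P_refl = |Γ|²·P_inc = 2.37 mW, P_del = (1 − |Γ|²)·P_inc = 2.45 mW

P_delivered ≈ 2.45 mW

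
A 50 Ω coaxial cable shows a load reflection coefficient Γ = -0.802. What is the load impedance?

Z_L ≈ 5.49 Ω

Z_L = Z_0·(1 + Γ)/(1 − Γ) = 50·(0.198)/(1.8)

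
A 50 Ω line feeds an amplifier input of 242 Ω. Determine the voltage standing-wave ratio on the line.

VSWR ≈ 4.84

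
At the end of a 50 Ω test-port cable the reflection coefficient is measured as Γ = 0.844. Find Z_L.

Z_L ≈ 591 Ω

Z_L = Z_0·(1 + Γ)/(1 − Γ) = 50·(1.84)/(0.156)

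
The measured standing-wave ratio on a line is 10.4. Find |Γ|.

|Γ| ≈ 0.825

|Γ| = (S − 1)/(S + 1) = (10.4 − 1)/(10.4 + 1) = 9.4/11.4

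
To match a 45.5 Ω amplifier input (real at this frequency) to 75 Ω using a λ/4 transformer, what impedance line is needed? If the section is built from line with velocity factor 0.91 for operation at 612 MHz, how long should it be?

Z_qwt = √(Z_0·R_L) = √(75 × 45.5) = √3412
λ = 0.91·c/f = 0.446 m, so l = λ/4 = 0.112 m

Z_qwt ≈ 58.4 Ω; length ≈ 11.2 cm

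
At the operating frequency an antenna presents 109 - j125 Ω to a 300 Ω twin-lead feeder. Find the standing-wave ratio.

Γ = (Z_L − Z_0)/(Z_L + Z_0) = (-191 − j125)/(409 − j125)
|Γ| = 228/428 = 0.534
VSWR = (1 + |Γ|)/(1 − |Γ|) = 1.53/0.466

VSWR ≈ 3.29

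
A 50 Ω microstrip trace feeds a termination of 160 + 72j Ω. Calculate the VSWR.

VSWR ≈ 3.9

Γ = (Z_L − Z_0)/(Z_L + Z_0) = (110 + j72)/(210 + j72)
|Γ| = 131/222 = 0.592
VSWR = (1 + |Γ|)/(1 − |Γ|) = 1.59/0.408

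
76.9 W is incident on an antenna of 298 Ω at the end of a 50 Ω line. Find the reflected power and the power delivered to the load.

Γ = (298 − 50)/(298 + 50) = 0.713
|Γ|² = 0.508
P_refl = |Γ|²·P_inc = 39.1 W, P_del = (1 − |Γ|²)·P_inc = 37.8 W

P_reflected ≈ 39.1 W; P_delivered ≈ 37.8 W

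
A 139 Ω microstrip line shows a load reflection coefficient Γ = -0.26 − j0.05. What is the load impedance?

Z_L = Z_0·(1 + Γ)/(1 − Γ) = 139·(0.74 − j0.05)/(1.26 + j0.05)

Z_L ≈ 81.3 − j8.74 Ω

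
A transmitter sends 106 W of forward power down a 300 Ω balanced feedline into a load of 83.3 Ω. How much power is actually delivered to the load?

Γ = (83.3 − 300)/(83.3 + 300) = -0.565
|Γ|² = 0.32
P_refl = |Γ|²·P_inc = 33.9 W, P_del = (1 − |Γ|²)·P_inc = 72.1 W

P_delivered ≈ 72.1 W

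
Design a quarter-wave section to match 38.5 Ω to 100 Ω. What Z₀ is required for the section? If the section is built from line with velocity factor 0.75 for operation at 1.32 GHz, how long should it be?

Z_qwt ≈ 62 Ω; length ≈ 4.26 cm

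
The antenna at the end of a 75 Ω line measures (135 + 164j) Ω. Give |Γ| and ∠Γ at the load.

Γ = (Z_L − Z_0)/(Z_L + Z_0) = (60 + j164)/(210 + j164)
|Γ| = 175/266 = 0.655

Γ ≈ 0.655 ∠ 31.9°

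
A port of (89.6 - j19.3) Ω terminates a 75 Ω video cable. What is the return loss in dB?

Γ = (14.6 − j19.3)/(164.6 − j19.3), |Γ| = 0.146
RL = −20·log₁₀|Γ| = −20·log₁₀(0.146)

RL ≈ 16.7 dB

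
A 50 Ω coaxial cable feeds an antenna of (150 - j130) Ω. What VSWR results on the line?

VSWR ≈ 5.4

Γ = (Z_L − Z_0)/(Z_L + Z_0) = (100 − j130)/(200 − j130)
|Γ| = 164/239 = 0.688
VSWR = (1 + |Γ|)/(1 − |Γ|) = 1.69/0.312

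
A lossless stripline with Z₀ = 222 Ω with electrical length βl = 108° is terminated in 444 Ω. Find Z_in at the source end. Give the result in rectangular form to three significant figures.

tan(βl) = tan(108°) = -3.08
Z_in = Z_0·(Z_L + jZ_0·tanβl)/(Z_0 + jZ_L·tanβl)
     = 222·(444 − j683)/(222 − j1370)

Z_in ≈ 120 + j52.7 Ω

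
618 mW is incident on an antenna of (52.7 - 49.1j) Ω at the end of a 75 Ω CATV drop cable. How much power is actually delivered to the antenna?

P_delivered ≈ 522 mW

|Γ| = |(-22.3 − j49.1)/(127.7 − j49.1)| = 0.394
|Γ|² = 0.155
P_refl = |Γ|²·P_inc = 96 mW, P_del = (1 − |Γ|²)·P_inc = 522 mW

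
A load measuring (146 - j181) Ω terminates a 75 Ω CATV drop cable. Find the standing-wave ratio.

VSWR ≈ 5.26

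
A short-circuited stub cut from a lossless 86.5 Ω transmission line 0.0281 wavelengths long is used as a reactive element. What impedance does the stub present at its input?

Z_in ≈ +j15.4 Ω

βl = 2π × 0.0281 = 10.1°
tan(βl) = 0.178
For a short-circuited stub, Z_in = jZ_0·tan(βl)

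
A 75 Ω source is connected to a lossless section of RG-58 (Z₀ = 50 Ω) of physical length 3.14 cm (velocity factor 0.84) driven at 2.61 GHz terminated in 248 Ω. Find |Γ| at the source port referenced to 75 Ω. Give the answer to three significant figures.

|Γ| ≈ 0.737

λ = v/f = 0.84·c / 2.61 GHz = 0.0966 m
βl = 2π·l/λ = 2π × 0.325 = 117°
tan(βl) = -1.96
Z_in = Z_0·(Z_L + jZ_0·tanβl)/(Z_0 + jZ_L·tanβl) = 12.6 + j24.3 Ω
Γ_s = (Z_in − Z_s)/(Z_in + Z_s) = (-62.4 + j24.3)/(87.6 + j24.3), |Γ_s| = 0.737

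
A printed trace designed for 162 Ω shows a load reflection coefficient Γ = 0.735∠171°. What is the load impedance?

Z_L ≈ 24.9 + j12.5 Ω

Z_L = Z_0·(1 + Γ)/(1 − Γ) = 162·(0.274 + j0.115)/(1.73 − j0.115)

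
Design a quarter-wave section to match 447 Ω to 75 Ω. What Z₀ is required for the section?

Z_qwt ≈ 183 Ω

Z_qwt = √(Z_0·R_L) = √(75 × 447) = √33520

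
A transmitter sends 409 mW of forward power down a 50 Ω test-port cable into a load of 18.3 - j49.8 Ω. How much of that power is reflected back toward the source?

|Γ| = |(-31.7 − j49.8)/(68.3 − j49.8)| = 0.698
|Γ|² = 0.488
P_refl = |Γ|²·P_inc = 199 mW, P_del = (1 − |Γ|²)·P_inc = 210 mW

P_reflected ≈ 199 mW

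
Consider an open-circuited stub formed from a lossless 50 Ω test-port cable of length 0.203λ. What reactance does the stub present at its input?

βl = 2π × 0.203 = 73.1°
tan(βl) = 3.29
For an open-circuited stub, Z_in = −jZ_0·cot(βl) = −jZ_0/tan(βl)

X_in ≈ -15.2 Ω (capacitive)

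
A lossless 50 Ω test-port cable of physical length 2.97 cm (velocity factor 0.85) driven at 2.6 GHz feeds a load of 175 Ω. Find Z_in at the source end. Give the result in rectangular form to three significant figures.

λ = v/f = 0.85·c / 2.6 GHz = 0.0981 m
βl = 2π·l/λ = 2π × 0.303 = 109°
tan(βl) = tan(109°) = -2.9
Z_in = Z_0·(Z_L + jZ_0·tanβl)/(Z_0 + jZ_L·tanβl)
     = 50·(175 − j145)/(50 − j508)

Z_in ≈ 15.8 + j15.7 Ω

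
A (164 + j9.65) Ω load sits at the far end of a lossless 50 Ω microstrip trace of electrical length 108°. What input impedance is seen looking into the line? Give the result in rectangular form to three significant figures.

Z_in ≈ 16.4 + j13.6 Ω

tan(βl) = tan(108°) = -3.08
Z_in = Z_0·(Z_L + jZ_0·tanβl)/(Z_0 + jZ_L·tanβl)
     = 50·(164 − j144)/(79.7 − j505)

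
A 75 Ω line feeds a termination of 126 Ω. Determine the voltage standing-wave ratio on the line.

VSWR ≈ 1.68

For a purely resistive load, VSWR = R_L/Z_0 or Z_0/R_L (whichever > 1) = 126/75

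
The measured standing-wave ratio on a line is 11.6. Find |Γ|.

|Γ| ≈ 0.841

|Γ| = (S − 1)/(S + 1) = (11.6 − 1)/(11.6 + 1) = 10.6/12.6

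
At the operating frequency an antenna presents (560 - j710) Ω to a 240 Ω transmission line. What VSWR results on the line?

Γ = (Z_L − Z_0)/(Z_L + Z_0) = (320 − j710)/(800 − j710)
|Γ| = 779/1070 = 0.728
VSWR = (1 + |Γ|)/(1 − |Γ|) = 1.73/0.272

VSWR ≈ 6.36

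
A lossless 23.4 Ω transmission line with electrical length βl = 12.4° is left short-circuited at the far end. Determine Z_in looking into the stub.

tan(βl) = 0.22
For a short-circuited stub, Z_in = jZ_0·tan(βl)

Z_in ≈ +j5.14 Ω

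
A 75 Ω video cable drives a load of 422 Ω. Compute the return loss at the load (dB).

Γ = (422 − 75)/(422 + 75) = 0.698
RL = −20·log₁₀|Γ| = −20·log₁₀(0.698)

RL ≈ 3.12 dB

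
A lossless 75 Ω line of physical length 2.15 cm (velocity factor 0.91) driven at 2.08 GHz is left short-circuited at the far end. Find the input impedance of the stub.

λ = v/f = 0.91·c / 2.08 GHz = 0.131 m
βl = 2π·l/λ = 2π × 0.164 = 59°
tan(βl) = 1.66
For a short-circuited stub, Z_in = jZ_0·tan(βl)

Z_in ≈ +j125 Ω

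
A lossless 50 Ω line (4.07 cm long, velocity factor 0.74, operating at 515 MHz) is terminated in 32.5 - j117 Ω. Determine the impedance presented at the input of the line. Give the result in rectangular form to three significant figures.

Z_in ≈ 6.91 − j33.5 Ω

λ = v/f = 0.74·c / 515 MHz = 0.431 m
βl = 2π·l/λ = 2π × 0.0944 = 34°
tan(βl) = tan(34°) = 0.674
Z_in = Z_0·(Z_L + jZ_0·tanβl)/(Z_0 + jZ_L·tanβl)
     = 50·(32.5 − j83.3)/(129 + j21.9)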